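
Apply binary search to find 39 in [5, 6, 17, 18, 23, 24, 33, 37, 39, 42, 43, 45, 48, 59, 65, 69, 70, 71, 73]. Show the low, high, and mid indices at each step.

Binary search for 39 in [5, 6, 17, 18, 23, 24, 33, 37, 39, 42, 43, 45, 48, 59, 65, 69, 70, 71, 73]:

lo=0, hi=18, mid=9, arr[mid]=42 -> 42 > 39, search left half
lo=0, hi=8, mid=4, arr[mid]=23 -> 23 < 39, search right half
lo=5, hi=8, mid=6, arr[mid]=33 -> 33 < 39, search right half
lo=7, hi=8, mid=7, arr[mid]=37 -> 37 < 39, search right half
lo=8, hi=8, mid=8, arr[mid]=39 -> Found target at index 8!

Binary search finds 39 at index 8 after 5 comparisons. The search repeatedly halves the search space by comparing with the middle element.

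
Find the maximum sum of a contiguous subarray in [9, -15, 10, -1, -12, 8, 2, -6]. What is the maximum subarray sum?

Using Kadane's algorithm on [9, -15, 10, -1, -12, 8, 2, -6]:

Scanning through the array:
Position 1 (value -15): max_ending_here = -6, max_so_far = 9
Position 2 (value 10): max_ending_here = 10, max_so_far = 10
Position 3 (value -1): max_ending_here = 9, max_so_far = 10
Position 4 (value -12): max_ending_here = -3, max_so_far = 10
Position 5 (value 8): max_ending_here = 8, max_so_far = 10
Position 6 (value 2): max_ending_here = 10, max_so_far = 10
Position 7 (value -6): max_ending_here = 4, max_so_far = 10

Maximum subarray: [10]
Maximum sum: 10

The maximum subarray is [10] with sum 10. This subarray runs from index 2 to index 2.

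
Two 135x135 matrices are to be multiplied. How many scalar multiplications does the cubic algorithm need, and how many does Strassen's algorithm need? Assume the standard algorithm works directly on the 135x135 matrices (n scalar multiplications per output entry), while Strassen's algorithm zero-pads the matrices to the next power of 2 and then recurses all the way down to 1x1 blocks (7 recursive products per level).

Matrix multiplication for 135x135 matrices:

Strassen's algorithm requires power-of-2 dimensions. Pad 135x135 to 256x256 (next power of 2).

Standard algorithm: 135^3 = 2460375 multiplications
Strassen's algorithm: 7^(log2(256)) = 7^8 = 5764801 multiplications
Difference: 2460375 - 5764801 = -3304426 (Strassen uses MORE here due to padding overhead — for small or just-over-power-of-2 n, padding can outweigh the per-level savings)

Standard: 2460375 multiplications (135^3). Strassen: 5764801 multiplications (7^8, after padding to 256x256). Strassen reduces 8 recursive multiplications to 7 at each level.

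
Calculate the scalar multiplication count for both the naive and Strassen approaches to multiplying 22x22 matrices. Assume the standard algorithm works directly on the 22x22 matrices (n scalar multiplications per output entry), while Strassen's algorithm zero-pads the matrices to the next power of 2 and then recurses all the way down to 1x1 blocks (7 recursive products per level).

Matrix multiplication for 22x22 matrices:

Strassen's algorithm requires power-of-2 dimensions. Pad 22x22 to 32x32 (next power of 2).

Standard algorithm: 22^3 = 10648 multiplications
Strassen's algorithm: 7^(log2(32)) = 7^5 = 16807 multiplications
Difference: 10648 - 16807 = -6159 (Strassen uses MORE here due to padding overhead — for small or just-over-power-of-2 n, padding can outweigh the per-level savings)

Standard: 10648 multiplications (22^3). Strassen: 16807 multiplications (7^5, after padding to 32x32). Strassen reduces 8 recursive multiplications to 7 at each level.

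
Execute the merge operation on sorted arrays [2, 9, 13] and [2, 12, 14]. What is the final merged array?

Merging process:

Compare 2 vs 2: take 2 from left. Merged: [2]
Compare 9 vs 2: take 2 from right. Merged: [2, 2]
Compare 9 vs 12: take 9 from left. Merged: [2, 2, 9]
Compare 13 vs 12: take 12 from right. Merged: [2, 2, 9, 12]
Compare 13 vs 14: take 13 from left. Merged: [2, 2, 9, 12, 13]
Append remaining from right: [14]. Merged: [2, 2, 9, 12, 13, 14]

Final merged array: [2, 2, 9, 12, 13, 14]
Total comparisons: 5

The merged array is [2, 2, 9, 12, 13, 14], requiring 5 comparisons. The merge step runs in O(n) time where n is the total number of elements.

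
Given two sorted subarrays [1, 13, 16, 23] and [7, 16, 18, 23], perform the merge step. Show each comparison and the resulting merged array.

Merging process:

Compare 1 vs 7: take 1 from left. Merged: [1]
Compare 13 vs 7: take 7 from right. Merged: [1, 7]
Compare 13 vs 16: take 13 from left. Merged: [1, 7, 13]
Compare 16 vs 16: take 16 from left. Merged: [1, 7, 13, 16]
Compare 23 vs 16: take 16 from right. Merged: [1, 7, 13, 16, 16]
Compare 23 vs 18: take 18 from right. Merged: [1, 7, 13, 16, 16, 18]
Compare 23 vs 23: take 23 from left. Merged: [1, 7, 13, 16, 16, 18, 23]
Append remaining from right: [23]. Merged: [1, 7, 13, 16, 16, 18, 23, 23]

Final merged array: [1, 7, 13, 16, 16, 18, 23, 23]
Total comparisons: 7

The merged array is [1, 7, 13, 16, 16, 18, 23, 23], requiring 7 comparisons. The merge step runs in O(n) time where n is the total number of elements.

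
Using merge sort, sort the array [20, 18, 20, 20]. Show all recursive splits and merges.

Merge sort trace:

Split: [20, 18, 20, 20] -> [20, 18] and [20, 20]
  Split: [20, 18] -> [20] and [18]
  Merge: [20] + [18] -> [18, 20]
  Split: [20, 20] -> [20] and [20]
  Merge: [20] + [20] -> [20, 20]
Merge: [18, 20] + [20, 20] -> [18, 20, 20, 20]

Final sorted array: [18, 20, 20, 20]

The merge sort proceeds by recursively splitting the array and merging sorted halves.
After all merges, the sorted array is [18, 20, 20, 20].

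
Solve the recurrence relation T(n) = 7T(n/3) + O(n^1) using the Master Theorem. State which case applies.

Master Theorem for T(n) = 7T(n/3) + O(n^1):

a = 7, b = 3, c = 1
log_b(a) = log_3(7) = 1.7712

Case 1: c = 1 < log_3(7) = 1.7712
T(n) = O(n^(log_3 7))

For T(n) = 7T(n/3) + O(n^1): log_3(7) = 1.7712. This is Case 1 of the Master Theorem (c < log_b(a), work dominated by leaves), giving O(n^(log_3 7)).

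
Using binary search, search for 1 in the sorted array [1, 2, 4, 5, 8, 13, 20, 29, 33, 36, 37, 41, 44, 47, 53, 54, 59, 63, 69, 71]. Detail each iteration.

Binary search for 1 in [1, 2, 4, 5, 8, 13, 20, 29, 33, 36, 37, 41, 44, 47, 53, 54, 59, 63, 69, 71]:

lo=0, hi=19, mid=9, arr[mid]=36 -> 36 > 1, search left half
lo=0, hi=8, mid=4, arr[mid]=8 -> 8 > 1, search left half
lo=0, hi=3, mid=1, arr[mid]=2 -> 2 > 1, search left half
lo=0, hi=0, mid=0, arr[mid]=1 -> Found target at index 0!

Binary search finds 1 at index 0 after 4 comparisons. The search repeatedly halves the search space by comparing with the middle element.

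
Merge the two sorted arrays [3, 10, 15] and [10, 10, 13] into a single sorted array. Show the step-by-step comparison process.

Merging process:

Compare 3 vs 10: take 3 from left. Merged: [3]
Compare 10 vs 10: take 10 from left. Merged: [3, 10]
Compare 15 vs 10: take 10 from right. Merged: [3, 10, 10]
Compare 15 vs 10: take 10 from right. Merged: [3, 10, 10, 10]
Compare 15 vs 13: take 13 from right. Merged: [3, 10, 10, 10, 13]
Append remaining from left: [15]. Merged: [3, 10, 10, 10, 13, 15]

Final merged array: [3, 10, 10, 10, 13, 15]
Total comparisons: 5

The merged array is [3, 10, 10, 10, 13, 15], requiring 5 comparisons. The merge step runs in O(n) time where n is the total number of elements.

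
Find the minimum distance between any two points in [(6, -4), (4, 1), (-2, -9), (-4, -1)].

Computing all pairwise distances among 4 points:

d((6, -4), (4, 1)) = 5.3852 <-- minimum
d((6, -4), (-2, -9)) = 9.434
d((6, -4), (-4, -1)) = 10.4403
d((4, 1), (-2, -9)) = 11.6619
d((4, 1), (-4, -1)) = 8.2462
d((-2, -9), (-4, -1)) = 8.2462

Closest pair: (6, -4) and (4, 1) with distance 5.3852

The closest pair is (6, -4) and (4, 1) with Euclidean distance 5.3852. For 4 points, brute-force pairwise comparison is shown above. For large n, the divide-and-conquer algorithm (sort by x, recurse on halves, check the dividing strip) achieves O(n log n).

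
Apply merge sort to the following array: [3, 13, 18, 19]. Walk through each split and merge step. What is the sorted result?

Merge sort trace:

Split: [3, 13, 18, 19] -> [3, 13] and [18, 19]
  Split: [3, 13] -> [3] and [13]
  Merge: [3] + [13] -> [3, 13]
  Split: [18, 19] -> [18] and [19]
  Merge: [18] + [19] -> [18, 19]
Merge: [3, 13] + [18, 19] -> [3, 13, 18, 19]

Final sorted array: [3, 13, 18, 19]

The merge sort proceeds by recursively splitting the array and merging sorted halves.
After all merges, the sorted array is [3, 13, 18, 19].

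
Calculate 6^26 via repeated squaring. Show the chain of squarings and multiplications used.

Computing 6^26 by squaring (build up from 6^1; each line after the first costs one multiplication):

6^1 = 6
6^2 = (6^1)^2 = 6^2 = 36
6^3 = 6 * 6^2 = 6 * 36 = 216
6^6 = (6^3)^2 = 216^2 = 46656
6^12 = (6^6)^2 = 46656^2 = 2176782336
6^13 = 6 * 6^12 = 6 * 2176782336 = 13060694016
6^26 = (6^13)^2 = 13060694016^2 = 170581728179578208256

Result: 170581728179578208256
Multiplications needed: 6 (6 lines after 6^1)

6^26 = 170581728179578208256. Using exponentiation by squaring, this requires 6 multiplications. The key idea: if the exponent is even, square the half-power; if odd, multiply by the base once.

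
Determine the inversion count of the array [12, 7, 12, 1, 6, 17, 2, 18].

Finding inversions in [12, 7, 12, 1, 6, 17, 2, 18]:

(0, 1): arr[0]=12 > arr[1]=7
(0, 3): arr[0]=12 > arr[3]=1
(0, 4): arr[0]=12 > arr[4]=6
(0, 6): arr[0]=12 > arr[6]=2
(1, 3): arr[1]=7 > arr[3]=1
(1, 4): arr[1]=7 > arr[4]=6
(1, 6): arr[1]=7 > arr[6]=2
(2, 3): arr[2]=12 > arr[3]=1
(2, 4): arr[2]=12 > arr[4]=6
(2, 6): arr[2]=12 > arr[6]=2
(4, 6): arr[4]=6 > arr[6]=2
(5, 6): arr[5]=17 > arr[6]=2

Total inversions: 12

The array has 12 inversion(s): (0,1), (0,3), (0,4), (0,6), (1,3), (1,4), (1,6), (2,3), (2,4), (2,6), (4,6), (5,6). Each pair (i,j) satisfies i < j and arr[i] > arr[j].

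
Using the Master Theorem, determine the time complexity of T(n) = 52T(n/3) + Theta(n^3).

Master Theorem for T(n) = 52T(n/3) + O(n^3):

a = 52, b = 3, c = 3
log_b(a) = log_3(52) = 3.5966

Case 1: c = 3 < log_3(52) = 3.5966
T(n) = O(n^(log_3 52))

For T(n) = 52T(n/3) + O(n^3): log_3(52) = 3.5966. This is Case 1 of the Master Theorem (c < log_b(a), work dominated by leaves), giving O(n^(log_3 52)).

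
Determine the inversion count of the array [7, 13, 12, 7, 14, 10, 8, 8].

Finding inversions in [7, 13, 12, 7, 14, 10, 8, 8]:

(1, 2): arr[1]=13 > arr[2]=12
(1, 3): arr[1]=13 > arr[3]=7
(1, 5): arr[1]=13 > arr[5]=10
(1, 6): arr[1]=13 > arr[6]=8
(1, 7): arr[1]=13 > arr[7]=8
(2, 3): arr[2]=12 > arr[3]=7
(2, 5): arr[2]=12 > arr[5]=10
(2, 6): arr[2]=12 > arr[6]=8
(2, 7): arr[2]=12 > arr[7]=8
(4, 5): arr[4]=14 > arr[5]=10
(4, 6): arr[4]=14 > arr[6]=8
(4, 7): arr[4]=14 > arr[7]=8
(5, 6): arr[5]=10 > arr[6]=8
(5, 7): arr[5]=10 > arr[7]=8

Total inversions: 14

The array has 14 inversion(s): (1,2), (1,3), (1,5), (1,6), (1,7), (2,3), (2,5), (2,6), (2,7), (4,5), (4,6), (4,7), (5,6), (5,7). Each pair (i,j) satisfies i < j and arr[i] > arr[j].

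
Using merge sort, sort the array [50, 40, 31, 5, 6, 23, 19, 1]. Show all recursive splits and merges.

Merge sort trace:

Split: [50, 40, 31, 5, 6, 23, 19, 1] -> [50, 40, 31, 5] and [6, 23, 19, 1]
  Split: [50, 40, 31, 5] -> [50, 40] and [31, 5]
    Split: [50, 40] -> [50] and [40]
    Merge: [50] + [40] -> [40, 50]
    Split: [31, 5] -> [31] and [5]
    Merge: [31] + [5] -> [5, 31]
  Merge: [40, 50] + [5, 31] -> [5, 31, 40, 50]
  Split: [6, 23, 19, 1] -> [6, 23] and [19, 1]
    Split: [6, 23] -> [6] and [23]
    Merge: [6] + [23] -> [6, 23]
    Split: [19, 1] -> [19] and [1]
    Merge: [19] + [1] -> [1, 19]
  Merge: [6, 23] + [1, 19] -> [1, 6, 19, 23]
Merge: [5, 31, 40, 50] + [1, 6, 19, 23] -> [1, 5, 6, 19, 23, 31, 40, 50]

Final sorted array: [1, 5, 6, 19, 23, 31, 40, 50]

The merge sort proceeds by recursively splitting the array and merging sorted halves.
After all merges, the sorted array is [1, 5, 6, 19, 23, 31, 40, 50].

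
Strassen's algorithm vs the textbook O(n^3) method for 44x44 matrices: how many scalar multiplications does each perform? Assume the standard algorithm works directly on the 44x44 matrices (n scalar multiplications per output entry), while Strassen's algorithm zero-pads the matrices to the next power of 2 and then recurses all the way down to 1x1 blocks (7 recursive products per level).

Matrix multiplication for 44x44 matrices:

Strassen's algorithm requires power-of-2 dimensions. Pad 44x44 to 64x64 (next power of 2).

Standard algorithm: 44^3 = 85184 multiplications
Strassen's algorithm: 7^(log2(64)) = 7^6 = 117649 multiplications
Difference: 85184 - 117649 = -32465 (Strassen uses MORE here due to padding overhead — for small or just-over-power-of-2 n, padding can outweigh the per-level savings)

Standard: 85184 multiplications (44^3). Strassen: 117649 multiplications (7^6, after padding to 64x64). Strassen reduces 8 recursive multiplications to 7 at each level.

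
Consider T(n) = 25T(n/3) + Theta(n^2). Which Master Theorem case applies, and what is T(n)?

Master Theorem for T(n) = 25T(n/3) + O(n^2):

a = 25, b = 3, c = 2
log_b(a) = log_3(25) = 2.9299

Case 1: c = 2 < log_3(25) = 2.9299
T(n) = O(n^(log_3 25))

For T(n) = 25T(n/3) + O(n^2): log_3(25) = 2.9299. This is Case 1 of the Master Theorem (c < log_b(a), work dominated by leaves), giving O(n^(log_3 25)).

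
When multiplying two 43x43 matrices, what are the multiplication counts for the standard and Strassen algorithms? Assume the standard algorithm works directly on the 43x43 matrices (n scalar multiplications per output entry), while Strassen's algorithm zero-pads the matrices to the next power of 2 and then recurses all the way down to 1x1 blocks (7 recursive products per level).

Matrix multiplication for 43x43 matrices:

Strassen's algorithm requires power-of-2 dimensions. Pad 43x43 to 64x64 (next power of 2).

Standard algorithm: 43^3 = 79507 multiplications
Strassen's algorithm: 7^(log2(64)) = 7^6 = 117649 multiplications
Difference: 79507 - 117649 = -38142 (Strassen uses MORE here due to padding overhead — for small or just-over-power-of-2 n, padding can outweigh the per-level savings)

Standard: 79507 multiplications (43^3). Strassen: 117649 multiplications (7^6, after padding to 64x64). Strassen reduces 8 recursive multiplications to 7 at each level.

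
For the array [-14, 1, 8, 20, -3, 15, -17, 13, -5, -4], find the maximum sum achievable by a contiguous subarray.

Using Kadane's algorithm on [-14, 1, 8, 20, -3, 15, -17, 13, -5, -4]:

Scanning through the array:
Position 1 (value 1): max_ending_here = 1, max_so_far = 1
Position 2 (value 8): max_ending_here = 9, max_so_far = 9
Position 3 (value 20): max_ending_here = 29, max_so_far = 29
Position 4 (value -3): max_ending_here = 26, max_so_far = 29
Position 5 (value 15): max_ending_here = 41, max_so_far = 41
Position 6 (value -17): max_ending_here = 24, max_so_far = 41
Position 7 (value 13): max_ending_here = 37, max_so_far = 41
Position 8 (value -5): max_ending_here = 32, max_so_far = 41
Position 9 (value -4): max_ending_here = 28, max_so_far = 41

Maximum subarray: [1, 8, 20, -3, 15]
Maximum sum: 41

The maximum subarray is [1, 8, 20, -3, 15] with sum 41. This subarray runs from index 1 to index 5.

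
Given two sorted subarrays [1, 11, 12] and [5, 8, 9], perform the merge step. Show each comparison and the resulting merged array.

Merging process:

Compare 1 vs 5: take 1 from left. Merged: [1]
Compare 11 vs 5: take 5 from right. Merged: [1, 5]
Compare 11 vs 8: take 8 from right. Merged: [1, 5, 8]
Compare 11 vs 9: take 9 from right. Merged: [1, 5, 8, 9]
Append remaining from left: [11, 12]. Merged: [1, 5, 8, 9, 11, 12]

Final merged array: [1, 5, 8, 9, 11, 12]
Total comparisons: 4

The merged array is [1, 5, 8, 9, 11, 12], requiring 4 comparisons. The merge step runs in O(n) time where n is the total number of elements.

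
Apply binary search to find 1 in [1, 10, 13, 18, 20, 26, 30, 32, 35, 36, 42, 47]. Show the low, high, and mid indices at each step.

Binary search for 1 in [1, 10, 13, 18, 20, 26, 30, 32, 35, 36, 42, 47]:

lo=0, hi=11, mid=5, arr[mid]=26 -> 26 > 1, search left half
lo=0, hi=4, mid=2, arr[mid]=13 -> 13 > 1, search left half
lo=0, hi=1, mid=0, arr[mid]=1 -> Found target at index 0!

Binary search finds 1 at index 0 after 3 comparisons. The search repeatedly halves the search space by comparing with the middle element.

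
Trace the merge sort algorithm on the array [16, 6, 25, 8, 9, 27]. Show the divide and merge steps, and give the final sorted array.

Merge sort trace:

Split: [16, 6, 25, 8, 9, 27] -> [16, 6, 25] and [8, 9, 27]
  Split: [16, 6, 25] -> [16] and [6, 25]
    Split: [6, 25] -> [6] and [25]
    Merge: [6] + [25] -> [6, 25]
  Merge: [16] + [6, 25] -> [6, 16, 25]
  Split: [8, 9, 27] -> [8] and [9, 27]
    Split: [9, 27] -> [9] and [27]
    Merge: [9] + [27] -> [9, 27]
  Merge: [8] + [9, 27] -> [8, 9, 27]
Merge: [6, 16, 25] + [8, 9, 27] -> [6, 8, 9, 16, 25, 27]

Final sorted array: [6, 8, 9, 16, 25, 27]

The merge sort proceeds by recursively splitting the array and merging sorted halves.
After all merges, the sorted array is [6, 8, 9, 16, 25, 27].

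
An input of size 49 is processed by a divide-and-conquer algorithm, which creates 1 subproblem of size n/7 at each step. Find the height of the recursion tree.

For divide and conquer with division factor 7:

Problem sizes at each level:
Level 0: 49
Level 1: 7
Level 2: 1

The root is level 0 and the size-1 base case is level 2 (the tree spans levels 0 through 2, i.e. 3 levels counting the root), so the depth is the number of divisions: log_7(49) = 2

The recursion tree depth is log_7(49) = 2. At each level, the problem size is divided by 7, so it takes 2 divisions to reduce to a base case of size 1. The algorithm makes 1 recursive call at each level.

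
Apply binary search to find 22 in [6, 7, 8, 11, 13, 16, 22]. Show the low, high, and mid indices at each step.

Binary search for 22 in [6, 7, 8, 11, 13, 16, 22]:

lo=0, hi=6, mid=3, arr[mid]=11 -> 11 < 22, search right half
lo=4, hi=6, mid=5, arr[mid]=16 -> 16 < 22, search right half
lo=6, hi=6, mid=6, arr[mid]=22 -> Found target at index 6!

Binary search finds 22 at index 6 after 3 comparisons. The search repeatedly halves the search space by comparing with the middle element.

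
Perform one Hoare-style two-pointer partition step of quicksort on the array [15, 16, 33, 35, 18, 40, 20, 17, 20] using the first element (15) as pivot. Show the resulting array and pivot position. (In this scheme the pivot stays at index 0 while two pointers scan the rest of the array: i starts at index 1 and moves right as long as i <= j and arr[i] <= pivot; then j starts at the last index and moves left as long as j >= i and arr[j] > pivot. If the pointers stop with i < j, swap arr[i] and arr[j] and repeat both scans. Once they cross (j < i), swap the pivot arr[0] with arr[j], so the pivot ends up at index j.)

Hoare-style two-pointer partition with pivot = 15:

Initial array: [15, 16, 33, 35, 18, 40, 20, 17, 20]

Pointers start at i = 1, j = 8.
i ends at 1, j ends at 0: the pointers have crossed (j < i), so scanning stops.

j = 0, so swapping arr[0] with arr[j] leaves the pivot at position 0: [15, 16, 33, 35, 18, 40, 20, 17, 20]
Pivot position: 0

After partitioning with pivot 15, the array becomes [15, 16, 33, 35, 18, 40, 20, 17, 20]. The pivot is placed at index 0. All elements to the left of the pivot are <= 15, and all elements to the right are > 15.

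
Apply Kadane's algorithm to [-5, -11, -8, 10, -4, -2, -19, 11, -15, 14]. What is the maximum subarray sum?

Using Kadane's algorithm on [-5, -11, -8, 10, -4, -2, -19, 11, -15, 14]:

Scanning through the array:
Position 1 (value -11): max_ending_here = -11, max_so_far = -5
Position 2 (value -8): max_ending_here = -8, max_so_far = -5
Position 3 (value 10): max_ending_here = 10, max_so_far = 10
Position 4 (value -4): max_ending_here = 6, max_so_far = 10
Position 5 (value -2): max_ending_here = 4, max_so_far = 10
Position 6 (value -19): max_ending_here = -15, max_so_far = 10
Position 7 (value 11): max_ending_here = 11, max_so_far = 11
Position 8 (value -15): max_ending_here = -4, max_so_far = 11
Position 9 (value 14): max_ending_here = 14, max_so_far = 14

Maximum subarray: [14]
Maximum sum: 14

The maximum subarray is [14] with sum 14. This subarray runs from index 9 to index 9.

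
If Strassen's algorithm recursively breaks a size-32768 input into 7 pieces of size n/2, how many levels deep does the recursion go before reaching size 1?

For divide and conquer with division factor 2:

Problem sizes at each level:
Level 0: 32768
Level 1: 16384
Level 2: 8192
Level 3: 4096
Level 4: 2048
Level 5: 1024
Level 6: 512
Level 7: 256
Level 8: 128
Level 9: 64
Level 10: 32
Level 11: 16
Level 12: 8
Level 13: 4
Level 14: 2
Level 15: 1

The root is level 0 and the size-1 base case is level 15 (the tree spans levels 0 through 15, i.e. 16 levels counting the root), so the depth is the number of divisions: log_2(32768) = 15

The recursion tree depth is log_2(32768) = 15. At each level, the problem size is divided by 2, so it takes 15 divisions to reduce to a base case of size 1. The algorithm makes 7 recursive calls at each level.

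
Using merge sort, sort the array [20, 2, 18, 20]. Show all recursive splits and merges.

Merge sort trace:

Split: [20, 2, 18, 20] -> [20, 2] and [18, 20]
  Split: [20, 2] -> [20] and [2]
  Merge: [20] + [2] -> [2, 20]
  Split: [18, 20] -> [18] and [20]
  Merge: [18] + [20] -> [18, 20]
Merge: [2, 20] + [18, 20] -> [2, 18, 20, 20]

Final sorted array: [2, 18, 20, 20]

The merge sort proceeds by recursively splitting the array and merging sorted halves.
After all merges, the sorted array is [2, 18, 20, 20].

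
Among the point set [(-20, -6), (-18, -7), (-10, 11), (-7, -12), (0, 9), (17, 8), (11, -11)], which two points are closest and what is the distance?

Computing all pairwise distances among 7 points:

d((-20, -6), (-18, -7)) = 2.2361 <-- minimum
d((-20, -6), (-10, 11)) = 19.7231
d((-20, -6), (-7, -12)) = 14.3178
d((-20, -6), (0, 9)) = 25.0
d((-20, -6), (17, 8)) = 39.5601
d((-20, -6), (11, -11)) = 31.4006
d((-18, -7), (-10, 11)) = 19.6977
d((-18, -7), (-7, -12)) = 12.083
d((-18, -7), (0, 9)) = 24.0832
d((-18, -7), (17, 8)) = 38.0789
d((-18, -7), (11, -11)) = 29.2746
d((-10, 11), (-7, -12)) = 23.1948
d((-10, 11), (0, 9)) = 10.198
d((-10, 11), (17, 8)) = 27.1662
d((-10, 11), (11, -11)) = 30.4138
d((-7, -12), (0, 9)) = 22.1359
d((-7, -12), (17, 8)) = 31.241
d((-7, -12), (11, -11)) = 18.0278
d((0, 9), (17, 8)) = 17.0294
d((0, 9), (11, -11)) = 22.8254
d((17, 8), (11, -11)) = 19.9249

Closest pair: (-20, -6) and (-18, -7) with distance 2.2361

The closest pair is (-20, -6) and (-18, -7) with Euclidean distance 2.2361. For 7 points, brute-force pairwise comparison is shown above. For large n, the divide-and-conquer algorithm (sort by x, recurse on halves, check the dividing strip) achieves O(n log n).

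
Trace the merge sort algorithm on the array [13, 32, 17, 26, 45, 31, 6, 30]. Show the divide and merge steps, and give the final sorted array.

Merge sort trace:

Split: [13, 32, 17, 26, 45, 31, 6, 30] -> [13, 32, 17, 26] and [45, 31, 6, 30]
  Split: [13, 32, 17, 26] -> [13, 32] and [17, 26]
    Split: [13, 32] -> [13] and [32]
    Merge: [13] + [32] -> [13, 32]
    Split: [17, 26] -> [17] and [26]
    Merge: [17] + [26] -> [17, 26]
  Merge: [13, 32] + [17, 26] -> [13, 17, 26, 32]
  Split: [45, 31, 6, 30] -> [45, 31] and [6, 30]
    Split: [45, 31] -> [45] and [31]
    Merge: [45] + [31] -> [31, 45]
    Split: [6, 30] -> [6] and [30]
    Merge: [6] + [30] -> [6, 30]
  Merge: [31, 45] + [6, 30] -> [6, 30, 31, 45]
Merge: [13, 17, 26, 32] + [6, 30, 31, 45] -> [6, 13, 17, 26, 30, 31, 32, 45]

Final sorted array: [6, 13, 17, 26, 30, 31, 32, 45]

The merge sort proceeds by recursively splitting the array and merging sorted halves.
After all merges, the sorted array is [6, 13, 17, 26, 30, 31, 32, 45].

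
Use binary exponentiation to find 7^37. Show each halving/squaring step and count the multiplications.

Computing 7^37 by squaring (build up from 7^1; each line after the first costs one multiplication):

7^1 = 7
7^2 = (7^1)^2 = 7^2 = 49
7^4 = (7^2)^2 = 49^2 = 2401
7^8 = (7^4)^2 = 2401^2 = 5764801
7^9 = 7 * 7^8 = 7 * 5764801 = 40353607
7^18 = (7^9)^2 = 40353607^2 = 1628413597910449
7^36 = (7^18)^2 = 1628413597910449^2 = 2651730845859653471779023381601
7^37 = 7 * 7^36 = 7 * 2651730845859653471779023381601 = 18562115921017574302453163671207

Result: 18562115921017574302453163671207
Multiplications needed: 7 (7 lines after 7^1)

7^37 = 18562115921017574302453163671207. Using exponentiation by squaring, this requires 7 multiplications. The key idea: if the exponent is even, square the half-power; if odd, multiply by the base once.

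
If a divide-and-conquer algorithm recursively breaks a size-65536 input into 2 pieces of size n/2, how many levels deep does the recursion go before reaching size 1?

For divide and conquer with division factor 2:

Problem sizes at each level:
Level 0: 65536
Level 1: 32768
Level 2: 16384
Level 3: 8192
Level 4: 4096
Level 5: 2048
Level 6: 1024
Level 7: 512
Level 8: 256
Level 9: 128
Level 10: 64
Level 11: 32
Level 12: 16
Level 13: 8
Level 14: 4
Level 15: 2
Level 16: 1

The root is level 0 and the size-1 base case is level 16 (the tree spans levels 0 through 16, i.e. 17 levels counting the root), so the depth is the number of divisions: log_2(65536) = 16

The recursion tree depth is log_2(65536) = 16. At each level, the problem size is divided by 2, so it takes 16 divisions to reduce to a base case of size 1. The algorithm makes 2 recursive calls at each level.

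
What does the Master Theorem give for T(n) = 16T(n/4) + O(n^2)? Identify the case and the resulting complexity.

Master Theorem for T(n) = 16T(n/4) + O(n^2):

a = 16, b = 4, c = 2
log_b(a) = log_4(16) = 2.0000

Case 2: c = 2 = log_4(16) = 2.0000
T(n) = O(n^2 log n) = O(n^2 log n)

For T(n) = 16T(n/4) + O(n^2): log_4(16) = 2.0000. This is Case 2 of the Master Theorem (c = log_b(a), equal work at all levels), giving O(n^2 log n).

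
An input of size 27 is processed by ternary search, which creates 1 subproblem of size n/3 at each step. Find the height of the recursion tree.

For divide and conquer with division factor 3:

Problem sizes at each level:
Level 0: 27
Level 1: 9
Level 2: 3
Level 3: 1

The root is level 0 and the size-1 base case is level 3 (the tree spans levels 0 through 3, i.e. 4 levels counting the root), so the depth is the number of divisions: log_3(27) = 3

The recursion tree depth is log_3(27) = 3. At each level, the problem size is divided by 3, so it takes 3 divisions to reduce to a base case of size 1. The algorithm makes 1 recursive call at each level.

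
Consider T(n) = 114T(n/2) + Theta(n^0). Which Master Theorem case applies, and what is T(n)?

Master Theorem for T(n) = 114T(n/2) + O(n^0):

a = 114, b = 2, c = 0
log_b(a) = log_2(114) = 6.8329

Case 1: c = 0 < log_2(114) = 6.8329
T(n) = O(n^(log_2 114))

For T(n) = 114T(n/2) + O(n^0): log_2(114) = 6.8329. This is Case 1 of the Master Theorem (c < log_b(a), work dominated by leaves), giving O(n^(log_2 114)).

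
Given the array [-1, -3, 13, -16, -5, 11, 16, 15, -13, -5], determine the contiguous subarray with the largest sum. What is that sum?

Using Kadane's algorithm on [-1, -3, 13, -16, -5, 11, 16, 15, -13, -5]:

Scanning through the array:
Position 1 (value -3): max_ending_here = -3, max_so_far = -1
Position 2 (value 13): max_ending_here = 13, max_so_far = 13
Position 3 (value -16): max_ending_here = -3, max_so_far = 13
Position 4 (value -5): max_ending_here = -5, max_so_far = 13
Position 5 (value 11): max_ending_here = 11, max_so_far = 13
Position 6 (value 16): max_ending_here = 27, max_so_far = 27
Position 7 (value 15): max_ending_here = 42, max_so_far = 42
Position 8 (value -13): max_ending_here = 29, max_so_far = 42
Position 9 (value -5): max_ending_here = 24, max_so_far = 42

Maximum subarray: [11, 16, 15]
Maximum sum: 42

The maximum subarray is [11, 16, 15] with sum 42. This subarray runs from index 5 to index 7.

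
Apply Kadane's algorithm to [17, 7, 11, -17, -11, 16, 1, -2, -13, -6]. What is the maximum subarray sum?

Using Kadane's algorithm on [17, 7, 11, -17, -11, 16, 1, -2, -13, -6]:

Scanning through the array:
Position 1 (value 7): max_ending_here = 24, max_so_far = 24
Position 2 (value 11): max_ending_here = 35, max_so_far = 35
Position 3 (value -17): max_ending_here = 18, max_so_far = 35
Position 4 (value -11): max_ending_here = 7, max_so_far = 35
Position 5 (value 16): max_ending_here = 23, max_so_far = 35
Position 6 (value 1): max_ending_here = 24, max_so_far = 35
Position 7 (value -2): max_ending_here = 22, max_so_far = 35
Position 8 (value -13): max_ending_here = 9, max_so_far = 35
Position 9 (value -6): max_ending_here = 3, max_so_far = 35

Maximum subarray: [17, 7, 11]
Maximum sum: 35

The maximum subarray is [17, 7, 11] with sum 35. This subarray runs from index 0 to index 2.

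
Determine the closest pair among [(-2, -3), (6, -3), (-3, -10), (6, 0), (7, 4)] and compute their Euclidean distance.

Computing all pairwise distances among 5 points:

d((-2, -3), (6, -3)) = 8.0
d((-2, -3), (-3, -10)) = 7.0711
d((-2, -3), (6, 0)) = 8.544
d((-2, -3), (7, 4)) = 11.4018
d((6, -3), (-3, -10)) = 11.4018
d((6, -3), (6, 0)) = 3.0 <-- minimum
d((6, -3), (7, 4)) = 7.0711
d((-3, -10), (6, 0)) = 13.4536
d((-3, -10), (7, 4)) = 17.2047
d((6, 0), (7, 4)) = 4.1231

Closest pair: (6, -3) and (6, 0) with distance 3.0

The closest pair is (6, -3) and (6, 0) with Euclidean distance 3.0. For 5 points, brute-force pairwise comparison is shown above. For large n, the divide-and-conquer algorithm (sort by x, recurse on halves, check the dividing strip) achieves O(n log n).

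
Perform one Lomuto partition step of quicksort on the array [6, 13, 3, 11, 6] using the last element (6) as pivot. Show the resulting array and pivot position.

Lomuto partition with pivot = 6:

Initial array: [6, 13, 3, 11, 6]

arr[0]=6 <= 6: swap with position 0, array becomes [6, 13, 3, 11, 6]
arr[1]=13 > 6: no swap
arr[2]=3 <= 6: swap with position 1, array becomes [6, 3, 13, 11, 6]
arr[3]=11 > 6: no swap

Place pivot at position 2: [6, 3, 6, 11, 13]
Pivot position: 2

After partitioning with pivot 6, the array becomes [6, 3, 6, 11, 13]. The pivot is placed at index 2. All elements to the left of the pivot are <= 6, and all elements to the right are > 6.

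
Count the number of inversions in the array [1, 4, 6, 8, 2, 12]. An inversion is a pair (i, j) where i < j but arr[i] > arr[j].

Finding inversions in [1, 4, 6, 8, 2, 12]:

(1, 4): arr[1]=4 > arr[4]=2
(2, 4): arr[2]=6 > arr[4]=2
(3, 4): arr[3]=8 > arr[4]=2

Total inversions: 3

The array has 3 inversion(s): (1,4), (2,4), (3,4). Each pair (i,j) satisfies i < j and arr[i] > arr[j].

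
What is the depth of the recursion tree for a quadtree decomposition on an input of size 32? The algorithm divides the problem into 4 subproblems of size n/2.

For divide and conquer with division factor 2:

Problem sizes at each level:
Level 0: 32
Level 1: 16
Level 2: 8
Level 3: 4
Level 4: 2
Level 5: 1

The root is level 0 and the size-1 base case is level 5 (the tree spans levels 0 through 5, i.e. 6 levels counting the root), so the depth is the number of divisions: log_2(32) = 5

The recursion tree depth is log_2(32) = 5. At each level, the problem size is divided by 2, so it takes 5 divisions to reduce to a base case of size 1. The algorithm makes 4 recursive calls at each level.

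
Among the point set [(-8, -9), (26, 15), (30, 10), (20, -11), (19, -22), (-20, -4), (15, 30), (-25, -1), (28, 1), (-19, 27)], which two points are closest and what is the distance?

Computing all pairwise distances among 10 points:

d((-8, -9), (26, 15)) = 41.6173
d((-8, -9), (30, 10)) = 42.4853
d((-8, -9), (20, -11)) = 28.0713
d((-8, -9), (19, -22)) = 29.9666
d((-8, -9), (-20, -4)) = 13.0
d((-8, -9), (15, 30)) = 45.2769
d((-8, -9), (-25, -1)) = 18.7883
d((-8, -9), (28, 1)) = 37.3631
d((-8, -9), (-19, 27)) = 37.6431
d((26, 15), (30, 10)) = 6.4031
d((26, 15), (20, -11)) = 26.6833
d((26, 15), (19, -22)) = 37.6563
d((26, 15), (-20, -4)) = 49.7695
d((26, 15), (15, 30)) = 18.6011
d((26, 15), (-25, -1)) = 53.4509
d((26, 15), (28, 1)) = 14.1421
d((26, 15), (-19, 27)) = 46.5725
d((30, 10), (20, -11)) = 23.2594
d((30, 10), (19, -22)) = 33.8378
d((30, 10), (-20, -4)) = 51.923
d((30, 10), (15, 30)) = 25.0
d((30, 10), (-25, -1)) = 56.0892
d((30, 10), (28, 1)) = 9.2195
d((30, 10), (-19, 27)) = 51.8652
d((20, -11), (19, -22)) = 11.0454
d((20, -11), (-20, -4)) = 40.6079
d((20, -11), (15, 30)) = 41.3038
d((20, -11), (-25, -1)) = 46.0977
d((20, -11), (28, 1)) = 14.4222
d((20, -11), (-19, 27)) = 54.4518
d((19, -22), (-20, -4)) = 42.9535
d((19, -22), (15, 30)) = 52.1536
d((19, -22), (-25, -1)) = 48.7545
d((19, -22), (28, 1)) = 24.6982
d((19, -22), (-19, 27)) = 62.0081
d((-20, -4), (15, 30)) = 48.7955
d((-20, -4), (-25, -1)) = 5.831 <-- minimum
d((-20, -4), (28, 1)) = 48.2597
d((-20, -4), (-19, 27)) = 31.0161
d((15, 30), (-25, -1)) = 50.6063
d((15, 30), (28, 1)) = 31.7805
d((15, 30), (-19, 27)) = 34.1321
d((-25, -1), (28, 1)) = 53.0377
d((-25, -1), (-19, 27)) = 28.6356
d((28, 1), (-19, 27)) = 53.7122

Closest pair: (-20, -4) and (-25, -1) with distance 5.831

The closest pair is (-20, -4) and (-25, -1) with Euclidean distance 5.831. For 10 points, brute-force pairwise comparison is shown above. For large n, the divide-and-conquer algorithm (sort by x, recurse on halves, check the dividing strip) achieves O(n log n).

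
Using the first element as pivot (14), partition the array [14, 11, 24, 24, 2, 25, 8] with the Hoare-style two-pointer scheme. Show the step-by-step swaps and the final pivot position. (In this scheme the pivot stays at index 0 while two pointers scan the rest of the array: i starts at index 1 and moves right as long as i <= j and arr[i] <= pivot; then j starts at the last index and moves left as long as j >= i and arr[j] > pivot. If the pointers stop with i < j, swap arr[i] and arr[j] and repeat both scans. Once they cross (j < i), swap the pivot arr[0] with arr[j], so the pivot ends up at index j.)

Hoare-style two-pointer partition with pivot = 14:

Initial array: [14, 11, 24, 24, 2, 25, 8]

Pointers start at i = 1, j = 6.
i stops at index 2 (arr[2]=24 > 14), j stops at index 6 (arr[6]=8 <= 14): swap arr[2] and arr[6], array becomes [14, 11, 8, 24, 2, 25, 24]
i stops at index 3 (arr[3]=24 > 14), j stops at index 4 (arr[4]=2 <= 14): swap arr[3] and arr[4], array becomes [14, 11, 8, 2, 24, 25, 24]
i ends at 4, j ends at 3: the pointers have crossed (j < i), so scanning stops.

Swap pivot arr[0] with arr[3] to place pivot at position 3: [2, 11, 8, 14, 24, 25, 24]
Pivot position: 3

After partitioning with pivot 14, the array becomes [2, 11, 8, 14, 24, 25, 24]. The pivot is placed at index 3. All elements to the left of the pivot are <= 14, and all elements to the right are > 14.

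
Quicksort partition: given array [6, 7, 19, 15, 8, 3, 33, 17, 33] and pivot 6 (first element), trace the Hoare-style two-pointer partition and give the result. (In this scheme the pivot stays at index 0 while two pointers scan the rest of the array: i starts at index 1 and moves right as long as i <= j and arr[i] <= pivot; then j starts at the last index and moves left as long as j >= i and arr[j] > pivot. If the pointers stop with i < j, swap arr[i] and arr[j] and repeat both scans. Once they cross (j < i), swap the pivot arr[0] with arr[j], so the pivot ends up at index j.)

Hoare-style two-pointer partition with pivot = 6:

Initial array: [6, 7, 19, 15, 8, 3, 33, 17, 33]

Pointers start at i = 1, j = 8.
i stops at index 1 (arr[1]=7 > 6), j stops at index 5 (arr[5]=3 <= 6): swap arr[1] and arr[5], array becomes [6, 3, 19, 15, 8, 7, 33, 17, 33]
i ends at 2, j ends at 1: the pointers have crossed (j < i), so scanning stops.

Swap pivot arr[0] with arr[1] to place pivot at position 1: [3, 6, 19, 15, 8, 7, 33, 17, 33]
Pivot position: 1

After partitioning with pivot 6, the array becomes [3, 6, 19, 15, 8, 7, 33, 17, 33]. The pivot is placed at index 1. All elements to the left of the pivot are <= 6, and all elements to the right are > 6.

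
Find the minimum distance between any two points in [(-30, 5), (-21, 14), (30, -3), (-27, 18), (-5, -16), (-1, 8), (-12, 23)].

Computing all pairwise distances among 7 points:

d((-30, 5), (-21, 14)) = 12.7279
d((-30, 5), (30, -3)) = 60.531
d((-30, 5), (-27, 18)) = 13.3417
d((-30, 5), (-5, -16)) = 32.6497
d((-30, 5), (-1, 8)) = 29.1548
d((-30, 5), (-12, 23)) = 25.4558
d((-21, 14), (30, -3)) = 53.7587
d((-21, 14), (-27, 18)) = 7.2111 <-- minimum
d((-21, 14), (-5, -16)) = 34.0
d((-21, 14), (-1, 8)) = 20.8806
d((-21, 14), (-12, 23)) = 12.7279
d((30, -3), (-27, 18)) = 60.7454
d((30, -3), (-5, -16)) = 37.3363
d((30, -3), (-1, 8)) = 32.8938
d((30, -3), (-12, 23)) = 49.3964
d((-27, 18), (-5, -16)) = 40.4969
d((-27, 18), (-1, 8)) = 27.8568
d((-27, 18), (-12, 23)) = 15.8114
d((-5, -16), (-1, 8)) = 24.3311
d((-5, -16), (-12, 23)) = 39.6232
d((-1, 8), (-12, 23)) = 18.6011

Closest pair: (-21, 14) and (-27, 18) with distance 7.2111

The closest pair is (-21, 14) and (-27, 18) with Euclidean distance 7.2111. For 7 points, brute-force pairwise comparison is shown above. For large n, the divide-and-conquer algorithm (sort by x, recurse on halves, check the dividing strip) achieves O(n log n).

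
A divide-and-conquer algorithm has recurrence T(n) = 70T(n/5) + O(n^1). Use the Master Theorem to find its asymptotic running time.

Master Theorem for T(n) = 70T(n/5) + O(n^1):

a = 70, b = 5, c = 1
log_b(a) = log_5(70) = 2.6397

Case 1: c = 1 < log_5(70) = 2.6397
T(n) = O(n^(log_5 70))

For T(n) = 70T(n/5) + O(n^1): log_5(70) = 2.6397. This is Case 1 of the Master Theorem (c < log_b(a), work dominated by leaves), giving O(n^(log_5 70)).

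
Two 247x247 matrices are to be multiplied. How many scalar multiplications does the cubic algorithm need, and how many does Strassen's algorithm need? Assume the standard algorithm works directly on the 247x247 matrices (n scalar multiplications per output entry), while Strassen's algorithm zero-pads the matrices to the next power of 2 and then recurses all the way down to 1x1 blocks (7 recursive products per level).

Matrix multiplication for 247x247 matrices:

Strassen's algorithm requires power-of-2 dimensions. Pad 247x247 to 256x256 (next power of 2).

Standard algorithm: 247^3 = 15069223 multiplications
Strassen's algorithm: 7^(log2(256)) = 7^8 = 5764801 multiplications
Savings: 15069223 - 5764801 = 9304422 multiplications

Standard: 15069223 multiplications (247^3). Strassen: 5764801 multiplications (7^8, after padding to 256x256). Strassen reduces 8 recursive multiplications to 7 at each level.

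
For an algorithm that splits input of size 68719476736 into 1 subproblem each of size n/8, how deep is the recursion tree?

For divide and conquer with division factor 8:

Problem sizes at each level:
Level 0: 68719476736
Level 1: 8589934592
Level 2: 1073741824
Level 3: 134217728
Level 4: 16777216
Level 5: 2097152
Level 6: 262144
Level 7: 32768
Level 8: 4096
Level 9: 512
Level 10: 64
Level 11: 8
Level 12: 1

The root is level 0 and the size-1 base case is level 12 (the tree spans levels 0 through 12, i.e. 13 levels counting the root), so the depth is the number of divisions: log_8(68719476736) = 12

The recursion tree depth is log_8(68719476736) = 12. At each level, the problem size is divided by 8, so it takes 12 divisions to reduce to a base case of size 1. The algorithm makes 1 recursive call at each level.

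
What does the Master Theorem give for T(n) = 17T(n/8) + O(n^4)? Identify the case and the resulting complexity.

Master Theorem for T(n) = 17T(n/8) + O(n^4):

a = 17, b = 8, c = 4
log_b(a) = log_8(17) = 1.3625

Case 3: c = 4 > log_8(17) = 1.3625
T(n) = O(n^4) = O(n^4)

For T(n) = 17T(n/8) + O(n^4): log_8(17) = 1.3625. This is Case 3 of the Master Theorem (c > log_b(a), work dominated by root), giving O(n^4).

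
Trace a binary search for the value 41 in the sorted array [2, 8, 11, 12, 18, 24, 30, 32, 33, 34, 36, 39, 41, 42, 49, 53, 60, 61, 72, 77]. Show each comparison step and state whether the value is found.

Binary search for 41 in [2, 8, 11, 12, 18, 24, 30, 32, 33, 34, 36, 39, 41, 42, 49, 53, 60, 61, 72, 77]:

lo=0, hi=19, mid=9, arr[mid]=34 -> 34 < 41, search right half
lo=10, hi=19, mid=14, arr[mid]=49 -> 49 > 41, search left half
lo=10, hi=13, mid=11, arr[mid]=39 -> 39 < 41, search right half
lo=12, hi=13, mid=12, arr[mid]=41 -> Found target at index 12!

Binary search finds 41 at index 12 after 4 comparisons. The search repeatedly halves the search space by comparing with the middle element.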